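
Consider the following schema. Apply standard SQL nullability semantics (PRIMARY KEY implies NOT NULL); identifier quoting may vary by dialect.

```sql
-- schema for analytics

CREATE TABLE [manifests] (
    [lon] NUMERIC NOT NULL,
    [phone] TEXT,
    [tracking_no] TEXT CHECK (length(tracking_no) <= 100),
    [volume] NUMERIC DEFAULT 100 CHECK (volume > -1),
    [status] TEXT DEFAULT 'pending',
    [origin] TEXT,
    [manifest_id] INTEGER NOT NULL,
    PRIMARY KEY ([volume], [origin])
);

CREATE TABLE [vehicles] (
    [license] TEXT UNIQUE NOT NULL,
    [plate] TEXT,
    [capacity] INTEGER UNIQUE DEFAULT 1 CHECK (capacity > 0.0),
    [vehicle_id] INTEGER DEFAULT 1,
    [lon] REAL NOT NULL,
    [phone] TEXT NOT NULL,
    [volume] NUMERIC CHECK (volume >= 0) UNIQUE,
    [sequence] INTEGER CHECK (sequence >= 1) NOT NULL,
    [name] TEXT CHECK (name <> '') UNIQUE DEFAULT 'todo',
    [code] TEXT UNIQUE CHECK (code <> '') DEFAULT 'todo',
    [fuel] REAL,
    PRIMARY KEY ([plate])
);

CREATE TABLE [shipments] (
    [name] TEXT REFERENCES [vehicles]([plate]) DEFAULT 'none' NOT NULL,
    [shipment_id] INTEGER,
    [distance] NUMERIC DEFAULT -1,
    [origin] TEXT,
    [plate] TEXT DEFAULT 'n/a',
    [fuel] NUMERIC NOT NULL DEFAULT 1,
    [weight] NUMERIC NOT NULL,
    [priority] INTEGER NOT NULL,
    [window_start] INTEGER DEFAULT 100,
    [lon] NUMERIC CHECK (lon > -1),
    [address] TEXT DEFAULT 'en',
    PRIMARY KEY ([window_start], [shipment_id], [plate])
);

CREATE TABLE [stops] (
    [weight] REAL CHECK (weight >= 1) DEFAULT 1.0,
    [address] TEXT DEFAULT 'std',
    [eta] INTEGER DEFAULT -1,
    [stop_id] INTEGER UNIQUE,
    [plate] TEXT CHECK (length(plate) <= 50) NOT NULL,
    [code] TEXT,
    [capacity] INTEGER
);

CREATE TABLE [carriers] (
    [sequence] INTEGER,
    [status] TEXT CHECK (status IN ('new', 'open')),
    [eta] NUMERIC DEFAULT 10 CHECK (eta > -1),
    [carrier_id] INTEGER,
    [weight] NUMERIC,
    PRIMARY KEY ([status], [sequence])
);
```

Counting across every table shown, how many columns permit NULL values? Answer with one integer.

22

manifests: 3 nullable (phone, tracking_no, status — PK (volume, origin) and explicit NOT NULL columns excluded).
vehicles: 6 nullable (capacity, vehicle_id, volume, name, code, fuel — PK (plate) and explicit NOT NULL columns excluded).
shipments: 4 nullable (distance, origin, lon, address — PK (window_start, shipment_id, plate) and explicit NOT NULL columns excluded).
stops: 6 nullable (weight, address, eta, stop_id, code, capacity — PK none and explicit NOT NULL columns excluded).
carriers: 3 nullable (eta, carrier_id, weight — PK (status, sequence) and explicit NOT NULL columns excluded).
Total: 3 + 6 + 4 + 6 + 3 = 22.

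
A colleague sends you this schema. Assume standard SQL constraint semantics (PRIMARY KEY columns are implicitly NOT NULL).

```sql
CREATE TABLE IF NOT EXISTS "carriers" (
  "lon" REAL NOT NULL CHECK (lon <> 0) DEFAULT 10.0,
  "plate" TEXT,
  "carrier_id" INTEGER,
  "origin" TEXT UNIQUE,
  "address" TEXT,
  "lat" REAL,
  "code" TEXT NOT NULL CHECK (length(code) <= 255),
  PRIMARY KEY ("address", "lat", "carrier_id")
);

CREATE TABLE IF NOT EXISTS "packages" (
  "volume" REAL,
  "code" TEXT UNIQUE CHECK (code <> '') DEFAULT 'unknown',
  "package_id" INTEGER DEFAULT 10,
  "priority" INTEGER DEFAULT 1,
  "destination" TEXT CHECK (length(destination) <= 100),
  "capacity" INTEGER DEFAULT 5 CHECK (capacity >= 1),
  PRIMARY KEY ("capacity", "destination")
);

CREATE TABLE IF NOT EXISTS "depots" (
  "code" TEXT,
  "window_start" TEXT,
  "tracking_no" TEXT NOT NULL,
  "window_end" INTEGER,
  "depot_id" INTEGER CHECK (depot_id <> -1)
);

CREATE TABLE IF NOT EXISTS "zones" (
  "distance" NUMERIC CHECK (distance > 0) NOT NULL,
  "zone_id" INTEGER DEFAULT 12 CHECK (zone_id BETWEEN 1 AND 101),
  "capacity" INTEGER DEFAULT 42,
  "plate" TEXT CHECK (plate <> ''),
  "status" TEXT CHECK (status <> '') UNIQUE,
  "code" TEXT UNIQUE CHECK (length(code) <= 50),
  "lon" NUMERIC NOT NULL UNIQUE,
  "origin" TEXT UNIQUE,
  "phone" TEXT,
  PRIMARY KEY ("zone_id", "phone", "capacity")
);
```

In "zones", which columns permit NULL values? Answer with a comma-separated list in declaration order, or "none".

plate, status, code, origin

- distance: declared NOT NULL → not nullable.
- zone_id: part of the PRIMARY KEY, which implies NOT NULL → not nullable.
- capacity: part of the PRIMARY KEY, which implies NOT NULL → not nullable.
- plate: CHECK does not forbid NULL (a CHECK constraint passes when its expression is NULL) → nullable.
- status: CHECK does not forbid NULL (a CHECK constraint passes when its expression is NULL) → nullable.
- code: CHECK does not forbid NULL (a CHECK constraint passes when its expression is NULL) → nullable.
- lon: declared NOT NULL → not nullable.
- origin: UNIQUE does not imply NOT NULL → nullable.
- phone: part of the PRIMARY KEY, which implies NOT NULL → not nullable.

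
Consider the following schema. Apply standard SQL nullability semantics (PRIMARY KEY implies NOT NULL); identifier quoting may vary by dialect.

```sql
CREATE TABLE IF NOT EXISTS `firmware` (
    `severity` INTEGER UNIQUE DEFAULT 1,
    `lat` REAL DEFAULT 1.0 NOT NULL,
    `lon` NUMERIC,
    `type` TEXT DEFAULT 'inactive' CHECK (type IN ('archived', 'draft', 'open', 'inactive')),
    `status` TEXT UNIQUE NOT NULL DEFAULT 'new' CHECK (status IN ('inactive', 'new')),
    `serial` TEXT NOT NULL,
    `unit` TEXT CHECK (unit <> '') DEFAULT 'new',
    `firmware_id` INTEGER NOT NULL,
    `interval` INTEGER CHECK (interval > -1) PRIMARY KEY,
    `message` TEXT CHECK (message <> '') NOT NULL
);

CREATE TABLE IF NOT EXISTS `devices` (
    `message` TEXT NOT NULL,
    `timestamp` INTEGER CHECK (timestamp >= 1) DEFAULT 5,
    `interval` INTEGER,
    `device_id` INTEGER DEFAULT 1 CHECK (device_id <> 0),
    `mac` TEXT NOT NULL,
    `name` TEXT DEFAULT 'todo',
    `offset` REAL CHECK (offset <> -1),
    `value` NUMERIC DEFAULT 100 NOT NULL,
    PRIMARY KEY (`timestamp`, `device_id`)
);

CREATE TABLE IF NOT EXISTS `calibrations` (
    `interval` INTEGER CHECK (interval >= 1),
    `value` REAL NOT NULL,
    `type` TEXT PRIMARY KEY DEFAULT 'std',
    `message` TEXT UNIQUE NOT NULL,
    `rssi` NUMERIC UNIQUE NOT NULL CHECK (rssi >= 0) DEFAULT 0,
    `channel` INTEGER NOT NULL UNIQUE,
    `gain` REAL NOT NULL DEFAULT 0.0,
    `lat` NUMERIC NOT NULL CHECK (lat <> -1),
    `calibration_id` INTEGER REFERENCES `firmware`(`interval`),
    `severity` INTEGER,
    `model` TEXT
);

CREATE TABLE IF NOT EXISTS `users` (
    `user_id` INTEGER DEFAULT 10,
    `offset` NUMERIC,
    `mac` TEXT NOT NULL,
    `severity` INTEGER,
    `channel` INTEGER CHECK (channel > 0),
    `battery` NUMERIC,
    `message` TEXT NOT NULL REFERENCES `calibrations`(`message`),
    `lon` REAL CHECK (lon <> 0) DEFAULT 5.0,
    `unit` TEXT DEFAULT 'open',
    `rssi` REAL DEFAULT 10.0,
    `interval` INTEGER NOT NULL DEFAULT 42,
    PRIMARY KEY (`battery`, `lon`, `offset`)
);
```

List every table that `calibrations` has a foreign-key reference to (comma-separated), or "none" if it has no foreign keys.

- calibration_id REFERENCES firmware(interval).

firmware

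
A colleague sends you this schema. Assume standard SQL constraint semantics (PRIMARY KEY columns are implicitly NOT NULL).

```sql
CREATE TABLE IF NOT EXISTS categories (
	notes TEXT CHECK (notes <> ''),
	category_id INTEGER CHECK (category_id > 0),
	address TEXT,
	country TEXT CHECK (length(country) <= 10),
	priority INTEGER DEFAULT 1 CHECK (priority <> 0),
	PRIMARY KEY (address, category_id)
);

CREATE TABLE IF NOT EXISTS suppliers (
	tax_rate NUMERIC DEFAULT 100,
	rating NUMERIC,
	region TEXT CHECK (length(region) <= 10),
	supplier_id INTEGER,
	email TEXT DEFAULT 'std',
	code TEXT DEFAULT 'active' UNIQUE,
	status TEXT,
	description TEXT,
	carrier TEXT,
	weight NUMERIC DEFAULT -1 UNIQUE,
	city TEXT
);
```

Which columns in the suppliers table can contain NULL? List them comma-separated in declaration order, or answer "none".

tax_rate, rating, region, supplier_id, email, code, status, description, carrier, weight, city

- tax_rate: DEFAULT only fills an omitted column; an explicit NULL is still allowed → nullable.
- rating: no NOT NULL constraint applies → nullable.
- region: CHECK does not forbid NULL (a CHECK constraint passes when its expression is NULL) → nullable.
- supplier_id: no NOT NULL constraint applies → nullable.
- email: DEFAULT only fills an omitted column; an explicit NULL is still allowed → nullable.
- code: UNIQUE does not imply NOT NULL → nullable.
- status: no NOT NULL constraint applies → nullable.
- description: no NOT NULL constraint applies → nullable.
- carrier: no NOT NULL constraint applies → nullable.
- weight: UNIQUE does not imply NOT NULL → nullable.
- city: no NOT NULL constraint applies → nullable.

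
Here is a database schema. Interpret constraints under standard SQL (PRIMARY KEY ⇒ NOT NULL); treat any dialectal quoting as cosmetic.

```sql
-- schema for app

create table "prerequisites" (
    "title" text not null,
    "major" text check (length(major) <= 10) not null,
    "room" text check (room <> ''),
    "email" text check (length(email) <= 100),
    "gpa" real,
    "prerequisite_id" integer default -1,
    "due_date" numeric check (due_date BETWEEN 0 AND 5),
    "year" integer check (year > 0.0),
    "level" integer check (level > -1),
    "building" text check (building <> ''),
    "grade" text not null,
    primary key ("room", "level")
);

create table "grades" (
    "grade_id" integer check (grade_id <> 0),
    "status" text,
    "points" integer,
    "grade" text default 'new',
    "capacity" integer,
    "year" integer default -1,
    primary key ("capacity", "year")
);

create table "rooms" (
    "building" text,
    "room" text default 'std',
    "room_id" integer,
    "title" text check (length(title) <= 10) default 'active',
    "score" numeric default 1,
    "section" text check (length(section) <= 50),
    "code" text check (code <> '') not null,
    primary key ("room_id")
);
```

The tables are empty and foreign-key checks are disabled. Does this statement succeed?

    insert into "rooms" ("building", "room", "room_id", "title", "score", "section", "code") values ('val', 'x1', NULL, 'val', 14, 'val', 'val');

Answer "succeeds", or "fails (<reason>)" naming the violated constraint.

fails (NOT NULL on room_id)

room_id is explicitly set to NULL, but room_id is part of the PRIMARY KEY (implied NOT NULL).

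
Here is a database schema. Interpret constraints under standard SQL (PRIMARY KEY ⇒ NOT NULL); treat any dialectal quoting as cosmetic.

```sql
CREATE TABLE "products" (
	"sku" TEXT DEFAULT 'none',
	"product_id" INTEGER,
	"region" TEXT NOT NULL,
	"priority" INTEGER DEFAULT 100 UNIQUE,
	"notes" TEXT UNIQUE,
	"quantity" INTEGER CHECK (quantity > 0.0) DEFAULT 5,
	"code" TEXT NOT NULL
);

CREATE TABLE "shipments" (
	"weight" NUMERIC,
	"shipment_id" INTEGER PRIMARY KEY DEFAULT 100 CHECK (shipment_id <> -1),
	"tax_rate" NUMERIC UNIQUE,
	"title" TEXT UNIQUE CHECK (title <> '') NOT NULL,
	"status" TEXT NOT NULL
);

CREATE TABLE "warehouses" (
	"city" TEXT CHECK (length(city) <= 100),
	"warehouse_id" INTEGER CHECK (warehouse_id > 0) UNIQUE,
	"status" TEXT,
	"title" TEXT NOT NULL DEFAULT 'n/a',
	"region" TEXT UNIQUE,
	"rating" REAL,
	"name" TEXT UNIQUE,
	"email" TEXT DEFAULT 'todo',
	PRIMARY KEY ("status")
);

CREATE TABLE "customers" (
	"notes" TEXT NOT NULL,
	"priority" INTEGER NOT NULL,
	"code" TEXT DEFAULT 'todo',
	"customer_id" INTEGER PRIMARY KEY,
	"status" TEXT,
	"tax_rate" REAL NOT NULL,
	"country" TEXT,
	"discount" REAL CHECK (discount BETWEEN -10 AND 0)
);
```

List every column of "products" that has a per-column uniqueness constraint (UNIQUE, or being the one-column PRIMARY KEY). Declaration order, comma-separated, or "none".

priority, notes

- sku: no UNIQUE or single-column PK constraint.
- product_id: no UNIQUE or single-column PK constraint.
- region: no UNIQUE or single-column PK constraint.
- priority: declared UNIQUE → unique.
- notes: declared UNIQUE → unique.
- quantity: no UNIQUE or single-column PK constraint.
- code: no UNIQUE or single-column PK constraint.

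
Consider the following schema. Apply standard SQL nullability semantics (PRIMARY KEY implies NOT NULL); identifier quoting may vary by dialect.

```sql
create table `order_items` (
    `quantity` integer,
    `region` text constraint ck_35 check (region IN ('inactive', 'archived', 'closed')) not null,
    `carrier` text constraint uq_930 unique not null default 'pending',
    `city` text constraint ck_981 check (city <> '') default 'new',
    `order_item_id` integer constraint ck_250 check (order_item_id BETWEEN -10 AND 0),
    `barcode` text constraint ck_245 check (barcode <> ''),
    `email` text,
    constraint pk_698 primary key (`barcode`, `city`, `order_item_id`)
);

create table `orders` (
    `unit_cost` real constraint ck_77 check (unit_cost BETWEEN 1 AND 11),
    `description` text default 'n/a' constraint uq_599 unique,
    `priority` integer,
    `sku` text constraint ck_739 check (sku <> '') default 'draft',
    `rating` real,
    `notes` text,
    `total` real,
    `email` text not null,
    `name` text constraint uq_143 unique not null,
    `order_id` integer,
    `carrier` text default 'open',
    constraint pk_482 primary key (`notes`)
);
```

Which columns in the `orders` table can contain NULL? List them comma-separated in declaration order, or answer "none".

- unit_cost: CHECK does not forbid NULL (a CHECK constraint passes when its expression is NULL) → nullable.
- description: UNIQUE does not imply NOT NULL → nullable.
- priority: no NOT NULL constraint applies → nullable.
- sku: CHECK does not forbid NULL (a CHECK constraint passes when its expression is NULL) → nullable.
- rating: no NOT NULL constraint applies → nullable.
- notes: part of the PRIMARY KEY, which implies NOT NULL → not nullable.
- total: no NOT NULL constraint applies → nullable.
- email: declared NOT NULL → not nullable.
- name: declared NOT NULL → not nullable.
- order_id: no NOT NULL constraint applies → nullable.
- carrier: DEFAULT only fills an omitted column; an explicit NULL is still allowed → nullable.

unit_cost, description, priority, sku, rating, total, order_id, carrier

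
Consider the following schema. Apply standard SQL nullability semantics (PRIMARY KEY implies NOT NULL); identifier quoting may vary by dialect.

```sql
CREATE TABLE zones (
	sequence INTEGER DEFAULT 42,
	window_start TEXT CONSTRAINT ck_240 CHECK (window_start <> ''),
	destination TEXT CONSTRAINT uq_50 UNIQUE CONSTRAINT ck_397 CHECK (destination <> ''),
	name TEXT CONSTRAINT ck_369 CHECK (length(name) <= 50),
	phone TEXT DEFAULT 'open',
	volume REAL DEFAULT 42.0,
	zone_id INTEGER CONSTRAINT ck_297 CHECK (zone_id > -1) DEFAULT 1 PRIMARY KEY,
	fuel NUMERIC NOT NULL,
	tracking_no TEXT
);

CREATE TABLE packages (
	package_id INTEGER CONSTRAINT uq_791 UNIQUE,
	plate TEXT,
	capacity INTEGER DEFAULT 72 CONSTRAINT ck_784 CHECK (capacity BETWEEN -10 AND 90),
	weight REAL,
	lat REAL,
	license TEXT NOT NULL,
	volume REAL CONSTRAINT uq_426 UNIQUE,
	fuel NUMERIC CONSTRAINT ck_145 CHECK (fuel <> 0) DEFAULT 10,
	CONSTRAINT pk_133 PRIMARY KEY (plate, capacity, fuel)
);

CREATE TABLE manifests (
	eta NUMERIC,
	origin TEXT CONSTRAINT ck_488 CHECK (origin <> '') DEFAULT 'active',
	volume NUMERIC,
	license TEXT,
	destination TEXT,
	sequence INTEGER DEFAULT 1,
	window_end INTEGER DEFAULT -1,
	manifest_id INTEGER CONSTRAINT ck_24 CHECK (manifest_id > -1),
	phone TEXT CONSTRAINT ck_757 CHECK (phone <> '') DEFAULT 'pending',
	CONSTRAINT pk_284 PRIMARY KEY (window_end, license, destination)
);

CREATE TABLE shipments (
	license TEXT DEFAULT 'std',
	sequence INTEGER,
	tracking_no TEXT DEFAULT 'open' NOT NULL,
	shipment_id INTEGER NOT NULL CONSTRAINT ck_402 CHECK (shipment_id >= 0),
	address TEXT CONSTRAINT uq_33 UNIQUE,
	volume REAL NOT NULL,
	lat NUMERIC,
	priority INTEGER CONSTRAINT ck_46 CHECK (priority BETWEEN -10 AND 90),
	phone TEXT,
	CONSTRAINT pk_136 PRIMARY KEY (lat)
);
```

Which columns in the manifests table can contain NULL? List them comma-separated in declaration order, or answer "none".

eta, origin, volume, sequence, manifest_id, phone

- eta: no NOT NULL constraint applies → nullable.
- origin: CHECK does not forbid NULL (a CHECK constraint passes when its expression is NULL) → nullable.
- volume: no NOT NULL constraint applies → nullable.
- license: part of the PRIMARY KEY, which implies NOT NULL → not nullable.
- destination: part of the PRIMARY KEY, which implies NOT NULL → not nullable.
- sequence: DEFAULT only fills an omitted column; an explicit NULL is still allowed → nullable.
- window_end: part of the PRIMARY KEY, which implies NOT NULL → not nullable.
- manifest_id: CHECK does not forbid NULL (a CHECK constraint passes when its expression is NULL) → nullable.
- phone: CHECK does not forbid NULL (a CHECK constraint passes when its expression is NULL) → nullable.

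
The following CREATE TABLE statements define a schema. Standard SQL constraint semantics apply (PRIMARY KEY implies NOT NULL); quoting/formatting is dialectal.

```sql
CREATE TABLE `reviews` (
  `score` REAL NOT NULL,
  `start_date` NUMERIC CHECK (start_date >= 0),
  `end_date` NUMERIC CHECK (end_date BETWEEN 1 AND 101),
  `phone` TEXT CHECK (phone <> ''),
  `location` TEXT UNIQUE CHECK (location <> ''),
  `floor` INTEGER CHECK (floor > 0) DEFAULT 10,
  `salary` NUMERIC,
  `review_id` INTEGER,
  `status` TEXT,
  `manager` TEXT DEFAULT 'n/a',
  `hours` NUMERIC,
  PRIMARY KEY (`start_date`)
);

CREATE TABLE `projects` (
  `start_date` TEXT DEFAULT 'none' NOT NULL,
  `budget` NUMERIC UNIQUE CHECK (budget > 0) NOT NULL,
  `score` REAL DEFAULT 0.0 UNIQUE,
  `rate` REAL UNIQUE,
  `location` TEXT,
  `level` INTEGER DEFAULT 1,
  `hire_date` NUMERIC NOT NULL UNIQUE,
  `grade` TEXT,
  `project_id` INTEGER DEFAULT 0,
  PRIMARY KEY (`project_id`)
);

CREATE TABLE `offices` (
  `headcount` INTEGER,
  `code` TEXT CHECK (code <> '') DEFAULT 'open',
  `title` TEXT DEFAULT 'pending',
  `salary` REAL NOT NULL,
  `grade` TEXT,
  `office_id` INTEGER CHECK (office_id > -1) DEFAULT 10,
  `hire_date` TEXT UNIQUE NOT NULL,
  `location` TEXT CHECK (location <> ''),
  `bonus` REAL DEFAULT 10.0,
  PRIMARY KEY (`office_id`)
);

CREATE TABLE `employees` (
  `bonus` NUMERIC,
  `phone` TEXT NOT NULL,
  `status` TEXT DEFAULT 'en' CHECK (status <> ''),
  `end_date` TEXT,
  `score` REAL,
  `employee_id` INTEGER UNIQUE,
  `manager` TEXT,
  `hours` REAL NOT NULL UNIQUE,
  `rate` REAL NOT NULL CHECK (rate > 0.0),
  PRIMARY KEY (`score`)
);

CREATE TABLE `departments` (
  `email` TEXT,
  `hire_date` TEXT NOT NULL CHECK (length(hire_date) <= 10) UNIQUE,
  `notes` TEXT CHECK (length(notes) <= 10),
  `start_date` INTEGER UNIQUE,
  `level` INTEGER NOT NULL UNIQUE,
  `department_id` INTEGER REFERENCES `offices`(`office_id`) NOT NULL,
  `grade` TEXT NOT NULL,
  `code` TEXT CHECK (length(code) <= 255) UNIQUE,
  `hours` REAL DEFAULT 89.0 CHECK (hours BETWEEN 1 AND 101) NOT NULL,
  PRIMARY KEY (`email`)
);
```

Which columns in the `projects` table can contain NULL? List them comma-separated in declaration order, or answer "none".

- start_date: declared NOT NULL → not nullable.
- budget: declared NOT NULL → not nullable.
- score: UNIQUE does not imply NOT NULL → nullable.
- rate: UNIQUE does not imply NOT NULL → nullable.
- location: no NOT NULL constraint applies → nullable.
- level: DEFAULT only fills an omitted column; an explicit NULL is still allowed → nullable.
- hire_date: declared NOT NULL → not nullable.
- grade: no NOT NULL constraint applies → nullable.
- project_id: part of the PRIMARY KEY, which implies NOT NULL → not nullable.

score, rate, location, level, grade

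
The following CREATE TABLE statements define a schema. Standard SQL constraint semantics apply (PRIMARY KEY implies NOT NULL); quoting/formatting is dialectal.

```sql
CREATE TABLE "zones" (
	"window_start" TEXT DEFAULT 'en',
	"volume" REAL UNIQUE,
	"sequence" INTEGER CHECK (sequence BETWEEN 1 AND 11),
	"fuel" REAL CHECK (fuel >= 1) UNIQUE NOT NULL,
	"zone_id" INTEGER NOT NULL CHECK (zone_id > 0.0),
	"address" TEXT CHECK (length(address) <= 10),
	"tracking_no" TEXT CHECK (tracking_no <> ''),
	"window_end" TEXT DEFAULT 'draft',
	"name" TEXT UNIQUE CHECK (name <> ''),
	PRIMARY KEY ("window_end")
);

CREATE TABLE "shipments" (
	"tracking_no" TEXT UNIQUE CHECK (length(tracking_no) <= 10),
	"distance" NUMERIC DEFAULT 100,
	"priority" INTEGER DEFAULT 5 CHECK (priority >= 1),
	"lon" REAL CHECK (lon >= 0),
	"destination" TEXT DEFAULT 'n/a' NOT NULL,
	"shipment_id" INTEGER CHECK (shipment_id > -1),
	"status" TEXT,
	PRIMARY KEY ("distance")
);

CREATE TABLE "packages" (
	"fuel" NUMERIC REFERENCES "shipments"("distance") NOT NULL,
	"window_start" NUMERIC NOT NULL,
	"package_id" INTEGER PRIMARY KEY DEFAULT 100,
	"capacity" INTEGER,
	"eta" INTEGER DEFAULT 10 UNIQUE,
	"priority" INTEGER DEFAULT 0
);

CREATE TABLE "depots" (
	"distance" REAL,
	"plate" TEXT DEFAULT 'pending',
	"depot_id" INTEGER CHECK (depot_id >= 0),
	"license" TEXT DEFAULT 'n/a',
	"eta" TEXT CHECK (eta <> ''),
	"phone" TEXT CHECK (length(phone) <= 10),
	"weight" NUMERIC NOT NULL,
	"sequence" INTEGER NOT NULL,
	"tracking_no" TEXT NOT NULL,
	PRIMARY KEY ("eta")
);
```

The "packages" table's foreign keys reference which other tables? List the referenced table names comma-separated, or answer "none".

- fuel REFERENCES shipments(distance).

shipments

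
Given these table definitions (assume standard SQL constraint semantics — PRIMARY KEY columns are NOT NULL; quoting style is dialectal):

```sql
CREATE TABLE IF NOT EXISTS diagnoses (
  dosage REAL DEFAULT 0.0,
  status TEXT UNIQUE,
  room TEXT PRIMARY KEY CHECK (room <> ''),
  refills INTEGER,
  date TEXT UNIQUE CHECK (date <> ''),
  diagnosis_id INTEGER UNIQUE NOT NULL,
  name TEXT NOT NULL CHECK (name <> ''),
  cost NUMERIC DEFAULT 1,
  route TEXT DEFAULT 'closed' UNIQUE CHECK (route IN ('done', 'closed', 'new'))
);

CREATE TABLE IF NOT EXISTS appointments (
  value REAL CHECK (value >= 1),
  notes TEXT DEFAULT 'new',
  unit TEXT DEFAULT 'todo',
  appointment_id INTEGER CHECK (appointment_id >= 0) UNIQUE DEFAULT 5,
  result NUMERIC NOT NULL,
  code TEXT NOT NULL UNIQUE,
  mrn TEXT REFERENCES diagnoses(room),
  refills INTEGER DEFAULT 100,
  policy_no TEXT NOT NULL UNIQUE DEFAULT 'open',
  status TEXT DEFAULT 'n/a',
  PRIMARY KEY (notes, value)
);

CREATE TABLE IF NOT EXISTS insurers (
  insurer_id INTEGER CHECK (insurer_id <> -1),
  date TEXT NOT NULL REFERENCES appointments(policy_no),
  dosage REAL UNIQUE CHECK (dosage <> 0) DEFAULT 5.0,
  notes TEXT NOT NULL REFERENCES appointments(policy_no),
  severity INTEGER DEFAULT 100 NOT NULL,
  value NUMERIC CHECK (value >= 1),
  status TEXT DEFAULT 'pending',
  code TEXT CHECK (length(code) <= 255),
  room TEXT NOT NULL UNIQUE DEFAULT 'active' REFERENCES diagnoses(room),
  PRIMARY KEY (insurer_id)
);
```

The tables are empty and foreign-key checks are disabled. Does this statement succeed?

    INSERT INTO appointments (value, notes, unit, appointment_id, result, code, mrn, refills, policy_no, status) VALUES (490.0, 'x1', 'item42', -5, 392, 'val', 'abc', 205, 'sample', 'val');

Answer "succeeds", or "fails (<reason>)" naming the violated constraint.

The value -5 for appointment_id violates CHECK (appointment_id >= 0).

fails (CHECK on appointment_id)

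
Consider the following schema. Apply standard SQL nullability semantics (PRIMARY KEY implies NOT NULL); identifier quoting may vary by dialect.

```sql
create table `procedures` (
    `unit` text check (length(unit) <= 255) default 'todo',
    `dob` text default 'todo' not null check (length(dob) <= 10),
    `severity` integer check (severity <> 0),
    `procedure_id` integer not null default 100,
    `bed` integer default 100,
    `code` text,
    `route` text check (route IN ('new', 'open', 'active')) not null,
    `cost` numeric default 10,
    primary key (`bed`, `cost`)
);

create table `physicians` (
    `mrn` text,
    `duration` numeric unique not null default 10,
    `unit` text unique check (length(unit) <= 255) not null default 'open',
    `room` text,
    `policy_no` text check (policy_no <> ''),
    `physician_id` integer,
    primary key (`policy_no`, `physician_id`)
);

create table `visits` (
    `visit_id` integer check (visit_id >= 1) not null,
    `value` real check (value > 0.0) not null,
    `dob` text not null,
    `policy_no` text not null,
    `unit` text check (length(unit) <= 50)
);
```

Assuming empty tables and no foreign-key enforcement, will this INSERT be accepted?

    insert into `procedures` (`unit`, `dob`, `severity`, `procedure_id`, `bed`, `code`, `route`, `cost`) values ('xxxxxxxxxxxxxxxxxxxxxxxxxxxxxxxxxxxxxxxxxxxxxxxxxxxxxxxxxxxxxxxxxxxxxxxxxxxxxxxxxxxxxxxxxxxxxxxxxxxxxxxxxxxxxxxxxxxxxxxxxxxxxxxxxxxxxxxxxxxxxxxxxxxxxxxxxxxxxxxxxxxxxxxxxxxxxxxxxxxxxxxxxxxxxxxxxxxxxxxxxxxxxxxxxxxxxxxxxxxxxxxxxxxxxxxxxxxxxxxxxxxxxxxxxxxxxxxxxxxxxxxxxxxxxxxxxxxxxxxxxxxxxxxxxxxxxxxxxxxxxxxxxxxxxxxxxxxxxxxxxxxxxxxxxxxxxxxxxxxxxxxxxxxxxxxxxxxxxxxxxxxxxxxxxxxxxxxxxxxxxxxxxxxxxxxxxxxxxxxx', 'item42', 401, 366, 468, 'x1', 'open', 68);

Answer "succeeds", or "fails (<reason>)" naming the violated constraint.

The value 'xxxxxxxxxxxxxxxxxxxxxxxxxxxxxxxxxxxxxxxxxxxxxxxxxxxxxxxxxxxxxxxxxxxxxxxxxxxxxxxxxxxxxxxxxxxxxxxxxxxxxxxxxxxxxxxxxxxxxxxxxxxxxxxxxxxxxxxxxxxxxxxxxxxxxxxxxxxxxxxxxxxxxxxxxxxxxxxxxxxxxxxxxxxxxxxxxxxxxxxxxxxxxxxxxxxxxxxxxxxxxxxxxxxxxxxxxxxxxxxxxxxxxxxxxxxxxxxxxxxxxxxxxxxxxxxxxxxxxxxxxxxxxxxxxxxxxxxxxxxxxxxxxxxxxxxxxxxxxxxxxxxxxxxxxxxxxxxxxxxxxxxxxxxxxxxxxxxxxxxxxxxxxxxxxxxxxxxxxxxxxxxxxxxxxxxxxxxxxxxx' for unit violates CHECK (length(unit) <= 255).

fails (CHECK on unit)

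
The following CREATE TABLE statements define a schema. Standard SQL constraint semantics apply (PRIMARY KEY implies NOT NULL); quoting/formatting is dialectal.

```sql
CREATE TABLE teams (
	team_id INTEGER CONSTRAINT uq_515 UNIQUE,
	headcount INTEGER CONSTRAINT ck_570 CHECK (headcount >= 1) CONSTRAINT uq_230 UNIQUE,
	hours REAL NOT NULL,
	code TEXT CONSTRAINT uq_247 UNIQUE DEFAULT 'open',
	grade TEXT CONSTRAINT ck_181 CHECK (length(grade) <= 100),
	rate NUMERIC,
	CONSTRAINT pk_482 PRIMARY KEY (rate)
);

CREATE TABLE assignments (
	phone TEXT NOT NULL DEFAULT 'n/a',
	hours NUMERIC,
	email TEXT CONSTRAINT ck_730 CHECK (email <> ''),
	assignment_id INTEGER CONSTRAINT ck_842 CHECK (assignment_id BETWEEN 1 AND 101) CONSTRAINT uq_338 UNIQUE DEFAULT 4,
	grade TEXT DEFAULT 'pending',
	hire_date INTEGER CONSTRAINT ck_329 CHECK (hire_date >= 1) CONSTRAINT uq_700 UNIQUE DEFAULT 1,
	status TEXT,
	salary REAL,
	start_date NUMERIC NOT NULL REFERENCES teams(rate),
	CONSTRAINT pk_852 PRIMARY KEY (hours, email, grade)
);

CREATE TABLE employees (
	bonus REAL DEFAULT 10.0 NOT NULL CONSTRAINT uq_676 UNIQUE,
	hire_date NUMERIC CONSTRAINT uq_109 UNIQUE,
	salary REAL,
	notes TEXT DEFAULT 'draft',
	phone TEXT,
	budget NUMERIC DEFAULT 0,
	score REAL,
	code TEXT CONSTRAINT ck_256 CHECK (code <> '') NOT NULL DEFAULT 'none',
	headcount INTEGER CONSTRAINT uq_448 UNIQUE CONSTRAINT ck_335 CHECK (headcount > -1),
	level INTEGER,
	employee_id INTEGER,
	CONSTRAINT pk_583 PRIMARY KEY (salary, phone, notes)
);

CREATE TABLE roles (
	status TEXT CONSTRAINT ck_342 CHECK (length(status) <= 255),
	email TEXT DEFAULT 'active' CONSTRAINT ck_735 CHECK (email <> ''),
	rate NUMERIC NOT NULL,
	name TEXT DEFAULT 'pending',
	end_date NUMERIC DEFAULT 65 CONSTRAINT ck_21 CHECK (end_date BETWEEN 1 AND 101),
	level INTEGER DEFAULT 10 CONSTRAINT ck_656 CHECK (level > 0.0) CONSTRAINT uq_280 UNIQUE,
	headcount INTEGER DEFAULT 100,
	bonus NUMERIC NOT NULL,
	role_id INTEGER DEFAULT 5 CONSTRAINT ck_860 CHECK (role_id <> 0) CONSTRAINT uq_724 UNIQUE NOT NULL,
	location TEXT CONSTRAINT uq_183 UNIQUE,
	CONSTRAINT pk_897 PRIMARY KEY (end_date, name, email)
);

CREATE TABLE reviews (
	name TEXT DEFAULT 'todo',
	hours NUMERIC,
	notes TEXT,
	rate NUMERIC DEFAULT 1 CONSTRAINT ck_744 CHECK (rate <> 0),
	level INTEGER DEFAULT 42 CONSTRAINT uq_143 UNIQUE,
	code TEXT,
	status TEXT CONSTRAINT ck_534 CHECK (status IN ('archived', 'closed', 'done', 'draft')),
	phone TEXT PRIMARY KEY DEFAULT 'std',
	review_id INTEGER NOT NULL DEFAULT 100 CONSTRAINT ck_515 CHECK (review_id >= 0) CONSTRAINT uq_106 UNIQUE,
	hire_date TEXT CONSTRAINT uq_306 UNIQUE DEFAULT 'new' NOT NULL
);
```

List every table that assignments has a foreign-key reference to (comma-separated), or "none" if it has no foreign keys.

teams

- start_date REFERENCES teams(rate).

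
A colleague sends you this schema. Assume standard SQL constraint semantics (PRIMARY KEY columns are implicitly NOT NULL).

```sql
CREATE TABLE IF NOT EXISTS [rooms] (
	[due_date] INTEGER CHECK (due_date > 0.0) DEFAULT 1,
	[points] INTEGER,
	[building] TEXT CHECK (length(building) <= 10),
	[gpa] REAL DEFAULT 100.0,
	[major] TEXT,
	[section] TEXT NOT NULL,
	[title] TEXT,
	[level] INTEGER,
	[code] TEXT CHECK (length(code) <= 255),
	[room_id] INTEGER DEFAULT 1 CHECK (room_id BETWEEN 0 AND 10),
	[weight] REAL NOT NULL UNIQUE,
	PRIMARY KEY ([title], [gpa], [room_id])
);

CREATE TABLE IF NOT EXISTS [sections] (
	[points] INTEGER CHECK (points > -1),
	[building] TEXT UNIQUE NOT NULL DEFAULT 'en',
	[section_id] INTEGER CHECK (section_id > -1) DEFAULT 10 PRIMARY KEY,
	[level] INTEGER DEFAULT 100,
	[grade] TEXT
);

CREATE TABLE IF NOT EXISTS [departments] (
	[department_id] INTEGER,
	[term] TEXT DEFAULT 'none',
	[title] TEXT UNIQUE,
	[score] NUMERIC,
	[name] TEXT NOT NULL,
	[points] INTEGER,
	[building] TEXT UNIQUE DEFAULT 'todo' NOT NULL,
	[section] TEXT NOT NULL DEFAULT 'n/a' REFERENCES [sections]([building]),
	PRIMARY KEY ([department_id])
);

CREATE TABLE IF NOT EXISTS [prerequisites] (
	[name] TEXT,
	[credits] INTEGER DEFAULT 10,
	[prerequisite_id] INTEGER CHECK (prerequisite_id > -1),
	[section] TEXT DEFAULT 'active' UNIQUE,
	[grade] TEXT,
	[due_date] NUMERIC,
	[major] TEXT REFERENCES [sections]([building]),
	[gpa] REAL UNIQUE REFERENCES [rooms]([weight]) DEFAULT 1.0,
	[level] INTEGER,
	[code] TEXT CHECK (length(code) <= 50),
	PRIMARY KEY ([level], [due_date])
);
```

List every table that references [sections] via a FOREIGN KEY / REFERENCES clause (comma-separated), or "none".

- departments.section references sections(building).
- prerequisites.major references sections(building).

departments, prerequisites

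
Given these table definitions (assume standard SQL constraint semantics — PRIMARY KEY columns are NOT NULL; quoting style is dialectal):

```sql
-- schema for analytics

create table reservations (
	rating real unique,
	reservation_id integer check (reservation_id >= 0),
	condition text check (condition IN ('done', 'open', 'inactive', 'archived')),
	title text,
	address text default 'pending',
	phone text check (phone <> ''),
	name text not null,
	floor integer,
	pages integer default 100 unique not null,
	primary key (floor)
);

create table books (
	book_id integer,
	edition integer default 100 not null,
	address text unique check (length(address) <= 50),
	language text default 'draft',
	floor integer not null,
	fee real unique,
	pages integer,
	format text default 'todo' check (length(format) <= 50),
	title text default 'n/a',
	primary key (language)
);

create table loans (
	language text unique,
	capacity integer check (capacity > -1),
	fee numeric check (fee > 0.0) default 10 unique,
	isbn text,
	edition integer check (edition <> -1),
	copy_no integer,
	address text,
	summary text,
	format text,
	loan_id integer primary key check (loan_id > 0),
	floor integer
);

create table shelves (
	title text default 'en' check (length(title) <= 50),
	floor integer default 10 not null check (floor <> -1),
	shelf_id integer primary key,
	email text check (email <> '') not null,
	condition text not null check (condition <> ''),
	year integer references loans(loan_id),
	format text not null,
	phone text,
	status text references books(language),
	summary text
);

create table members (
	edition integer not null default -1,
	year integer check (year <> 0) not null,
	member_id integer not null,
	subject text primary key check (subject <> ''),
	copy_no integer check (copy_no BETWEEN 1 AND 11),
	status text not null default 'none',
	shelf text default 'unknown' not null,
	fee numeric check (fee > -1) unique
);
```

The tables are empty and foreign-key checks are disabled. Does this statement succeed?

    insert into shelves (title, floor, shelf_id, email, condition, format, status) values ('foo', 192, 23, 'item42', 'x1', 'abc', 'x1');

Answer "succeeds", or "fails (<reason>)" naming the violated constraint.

NOT NULL columns: condition is supplied; email is supplied; floor is supplied; format is supplied; shelf_id is supplied.
CHECK constraints: 'foo' satisfies (length(title) <= 50); 192 satisfies (floor <> -1); 'item42' satisfies (email <> ''); 'x1' satisfies (condition <> '').
No constraint is violated.

succeeds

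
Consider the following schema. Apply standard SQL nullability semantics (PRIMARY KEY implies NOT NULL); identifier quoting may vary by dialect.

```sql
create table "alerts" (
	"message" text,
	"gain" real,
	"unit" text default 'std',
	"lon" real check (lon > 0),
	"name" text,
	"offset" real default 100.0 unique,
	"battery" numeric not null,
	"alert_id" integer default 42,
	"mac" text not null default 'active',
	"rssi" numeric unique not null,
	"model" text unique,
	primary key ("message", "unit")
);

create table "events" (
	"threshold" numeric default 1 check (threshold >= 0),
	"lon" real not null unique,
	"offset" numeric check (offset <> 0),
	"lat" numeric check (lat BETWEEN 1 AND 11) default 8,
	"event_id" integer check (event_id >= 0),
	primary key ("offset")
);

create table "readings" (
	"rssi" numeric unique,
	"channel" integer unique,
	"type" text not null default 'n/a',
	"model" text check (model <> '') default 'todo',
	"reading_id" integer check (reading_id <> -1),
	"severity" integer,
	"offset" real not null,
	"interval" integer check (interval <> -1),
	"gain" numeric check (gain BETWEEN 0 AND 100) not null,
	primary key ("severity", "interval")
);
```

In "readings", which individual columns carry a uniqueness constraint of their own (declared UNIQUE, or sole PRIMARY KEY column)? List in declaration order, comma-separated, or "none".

rssi, channel

- rssi: declared UNIQUE → unique.
- channel: declared UNIQUE → unique.
- type: no UNIQUE or single-column PK constraint.
- model: no UNIQUE or single-column PK constraint.
- reading_id: no UNIQUE or single-column PK constraint.
- severity: part of a composite PRIMARY KEY — only the tuple is unique, not this column on its own.
- offset: no UNIQUE or single-column PK constraint.
- interval: part of a composite PRIMARY KEY — only the tuple is unique, not this column on its own.
- gain: no UNIQUE or single-column PK constraint.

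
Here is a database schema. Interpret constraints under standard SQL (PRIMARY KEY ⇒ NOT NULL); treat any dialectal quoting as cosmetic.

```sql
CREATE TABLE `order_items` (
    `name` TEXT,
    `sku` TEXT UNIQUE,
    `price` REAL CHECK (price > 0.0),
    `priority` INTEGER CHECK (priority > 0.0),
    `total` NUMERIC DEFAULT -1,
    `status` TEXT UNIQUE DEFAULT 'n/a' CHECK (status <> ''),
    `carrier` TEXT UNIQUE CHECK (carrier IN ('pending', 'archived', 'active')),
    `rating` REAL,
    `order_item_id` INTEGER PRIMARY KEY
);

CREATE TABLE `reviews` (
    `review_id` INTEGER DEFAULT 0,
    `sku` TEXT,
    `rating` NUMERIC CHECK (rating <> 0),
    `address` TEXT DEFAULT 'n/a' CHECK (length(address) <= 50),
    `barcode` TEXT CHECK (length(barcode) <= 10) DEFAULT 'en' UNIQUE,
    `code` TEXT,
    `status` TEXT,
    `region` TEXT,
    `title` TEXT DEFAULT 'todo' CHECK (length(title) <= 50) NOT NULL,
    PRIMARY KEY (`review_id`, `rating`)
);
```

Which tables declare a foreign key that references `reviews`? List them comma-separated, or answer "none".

none

No REFERENCES clause anywhere in the schema names reviews.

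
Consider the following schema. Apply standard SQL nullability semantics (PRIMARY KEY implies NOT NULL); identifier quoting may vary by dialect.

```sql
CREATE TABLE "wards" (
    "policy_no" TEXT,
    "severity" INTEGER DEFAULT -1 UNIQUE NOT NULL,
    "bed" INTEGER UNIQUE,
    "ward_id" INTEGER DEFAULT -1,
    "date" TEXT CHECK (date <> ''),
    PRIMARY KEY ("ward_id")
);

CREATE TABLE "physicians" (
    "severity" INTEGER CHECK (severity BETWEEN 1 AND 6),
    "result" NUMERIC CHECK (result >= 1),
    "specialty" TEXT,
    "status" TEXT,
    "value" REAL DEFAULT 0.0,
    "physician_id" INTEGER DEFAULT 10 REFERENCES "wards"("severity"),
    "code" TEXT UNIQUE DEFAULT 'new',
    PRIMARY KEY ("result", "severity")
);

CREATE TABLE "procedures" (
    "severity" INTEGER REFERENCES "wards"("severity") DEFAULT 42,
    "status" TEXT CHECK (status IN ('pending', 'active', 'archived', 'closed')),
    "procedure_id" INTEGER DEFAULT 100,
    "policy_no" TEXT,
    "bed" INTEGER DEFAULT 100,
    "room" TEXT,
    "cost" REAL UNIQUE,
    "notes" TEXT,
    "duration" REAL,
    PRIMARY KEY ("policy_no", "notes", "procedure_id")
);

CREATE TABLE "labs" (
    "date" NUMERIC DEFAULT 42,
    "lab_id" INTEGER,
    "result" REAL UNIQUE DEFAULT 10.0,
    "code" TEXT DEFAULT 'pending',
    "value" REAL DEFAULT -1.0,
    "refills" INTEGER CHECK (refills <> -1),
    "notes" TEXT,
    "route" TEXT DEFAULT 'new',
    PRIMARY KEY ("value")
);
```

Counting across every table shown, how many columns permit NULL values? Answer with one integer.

21

wards: 3 nullable (policy_no, bed, date — PK (ward_id) and explicit NOT NULL columns excluded).
physicians: 5 nullable (specialty, status, value, physician_id, code — PK (result, severity) and explicit NOT NULL columns excluded).
procedures: 6 nullable (severity, status, bed, room, cost, duration — PK (policy_no, notes, procedure_id) and explicit NOT NULL columns excluded).
labs: 7 nullable (date, lab_id, result, code, refills, notes, route — PK (value) and explicit NOT NULL columns excluded).
Total: 3 + 5 + 6 + 7 = 21.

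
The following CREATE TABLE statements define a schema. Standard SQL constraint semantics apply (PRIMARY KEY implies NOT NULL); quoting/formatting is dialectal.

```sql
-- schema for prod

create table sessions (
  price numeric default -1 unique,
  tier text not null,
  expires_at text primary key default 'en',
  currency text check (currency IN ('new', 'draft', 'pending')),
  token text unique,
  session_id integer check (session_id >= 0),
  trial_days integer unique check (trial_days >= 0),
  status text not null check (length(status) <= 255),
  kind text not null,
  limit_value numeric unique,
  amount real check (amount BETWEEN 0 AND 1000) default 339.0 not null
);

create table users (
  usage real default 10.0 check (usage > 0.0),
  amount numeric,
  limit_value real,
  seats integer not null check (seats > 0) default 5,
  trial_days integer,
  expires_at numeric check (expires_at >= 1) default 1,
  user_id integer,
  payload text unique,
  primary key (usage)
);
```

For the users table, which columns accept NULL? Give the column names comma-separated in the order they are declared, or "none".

- usage: part of the PRIMARY KEY, which implies NOT NULL → not nullable.
- amount: no NOT NULL constraint applies → nullable.
- limit_value: no NOT NULL constraint applies → nullable.
- seats: declared NOT NULL → not nullable.
- trial_days: no NOT NULL constraint applies → nullable.
- expires_at: CHECK does not forbid NULL (a CHECK constraint passes when its expression is NULL) → nullable.
- user_id: no NOT NULL constraint applies → nullable.
- payload: UNIQUE does not imply NOT NULL → nullable.

amount, limit_value, trial_days, expires_at, user_id, payload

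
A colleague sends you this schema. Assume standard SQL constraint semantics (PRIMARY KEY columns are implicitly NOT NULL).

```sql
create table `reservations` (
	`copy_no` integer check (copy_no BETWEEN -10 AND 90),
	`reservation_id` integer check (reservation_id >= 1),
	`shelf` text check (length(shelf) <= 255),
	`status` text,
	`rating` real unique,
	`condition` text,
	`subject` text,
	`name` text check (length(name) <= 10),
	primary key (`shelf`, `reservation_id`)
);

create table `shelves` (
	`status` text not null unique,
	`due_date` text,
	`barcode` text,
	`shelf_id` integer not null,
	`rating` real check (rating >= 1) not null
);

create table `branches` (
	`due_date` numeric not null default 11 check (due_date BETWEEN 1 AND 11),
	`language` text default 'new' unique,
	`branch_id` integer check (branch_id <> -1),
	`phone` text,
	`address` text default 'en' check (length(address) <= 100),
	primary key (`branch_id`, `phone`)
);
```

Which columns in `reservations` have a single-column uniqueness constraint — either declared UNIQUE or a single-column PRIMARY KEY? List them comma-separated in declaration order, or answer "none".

rating

- copy_no: no UNIQUE or single-column PK constraint.
- reservation_id: part of a composite PRIMARY KEY — only the tuple is unique, not this column on its own.
- shelf: part of a composite PRIMARY KEY — only the tuple is unique, not this column on its own.
- status: no UNIQUE or single-column PK constraint.
- rating: declared UNIQUE → unique.
- condition: no UNIQUE or single-column PK constraint.
- subject: no UNIQUE or single-column PK constraint.
- name: no UNIQUE or single-column PK constraint.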